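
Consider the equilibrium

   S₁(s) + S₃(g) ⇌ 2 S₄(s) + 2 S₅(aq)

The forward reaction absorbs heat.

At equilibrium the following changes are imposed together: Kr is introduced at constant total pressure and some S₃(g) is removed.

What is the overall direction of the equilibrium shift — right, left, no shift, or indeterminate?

Adding inert gas at constant total pressure expands the volume and lowers every reacting partial pressure. With Δn_gas = 0 − 1 = -1, Q moves away from K toward the side with fewer gas moles, so the system shifts toward the side with more gas moles — to the left.
Removing S₃ (g), a reactant, drives the reaction to the left.
All effects act in the same direction — net shift to the left.

left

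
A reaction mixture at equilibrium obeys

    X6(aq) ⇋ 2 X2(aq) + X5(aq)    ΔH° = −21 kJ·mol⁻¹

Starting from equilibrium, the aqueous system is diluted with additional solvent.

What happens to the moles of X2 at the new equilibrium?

increases

Dilution lowers every aqueous concentration by the same factor. Δn_aq = 3 − 1 = +2, so the system shifts toward the side with more dissolved moles — to the right.
The net shift is to the right. X2 is a product, so its amount increases.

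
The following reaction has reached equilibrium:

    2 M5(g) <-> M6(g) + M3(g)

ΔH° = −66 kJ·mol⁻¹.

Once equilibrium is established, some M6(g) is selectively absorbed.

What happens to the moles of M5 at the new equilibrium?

decreases

Removing M6 (g), a product, drives the reaction to the right.
The net shift is to the right. M5 is a reactant, so its amount decreases.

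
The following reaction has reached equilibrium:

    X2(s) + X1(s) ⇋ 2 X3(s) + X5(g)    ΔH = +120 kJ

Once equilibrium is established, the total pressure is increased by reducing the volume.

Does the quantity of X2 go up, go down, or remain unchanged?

Gas moles: reactants 0, products 1 (Δn_gas = +1). Compression shifts the system toward the side with fewer moles of gas — to the left.
The net shift is to the left. X2 is a reactant, so its amount increases.

increases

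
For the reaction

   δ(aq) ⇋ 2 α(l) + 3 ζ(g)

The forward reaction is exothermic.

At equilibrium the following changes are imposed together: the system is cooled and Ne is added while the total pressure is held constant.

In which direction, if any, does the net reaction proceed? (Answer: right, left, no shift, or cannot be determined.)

right

The forward reaction is exothermic. Lowering T favours the exothermic direction — shift to the right.
Adding inert gas at constant total pressure expands the volume and lowers every reacting partial pressure. With Δn_gas = 3 − 0 = +3, Q moves away from K toward the side with fewer gas moles, so the system shifts toward the side with more gas moles — to the right.
All effects act in the same direction — net shift to the right.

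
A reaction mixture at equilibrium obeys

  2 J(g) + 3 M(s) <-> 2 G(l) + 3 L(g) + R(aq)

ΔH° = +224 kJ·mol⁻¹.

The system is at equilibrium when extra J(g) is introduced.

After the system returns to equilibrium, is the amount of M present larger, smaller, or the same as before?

Adding J (g), a reactant, drives the reaction to the right.
The net shift is to the right. M is a reactant, so its amount decreases.

decreases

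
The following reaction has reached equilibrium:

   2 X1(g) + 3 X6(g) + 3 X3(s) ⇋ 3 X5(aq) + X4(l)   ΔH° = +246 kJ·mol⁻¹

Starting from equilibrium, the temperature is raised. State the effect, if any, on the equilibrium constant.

K depends on temperature via the van 't Hoff relation. The forward reaction is endothermic, so raising T increases K.

increases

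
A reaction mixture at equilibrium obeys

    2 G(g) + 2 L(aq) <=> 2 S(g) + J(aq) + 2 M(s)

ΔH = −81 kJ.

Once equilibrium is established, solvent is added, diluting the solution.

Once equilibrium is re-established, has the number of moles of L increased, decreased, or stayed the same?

increases

Dilution lowers every aqueous concentration by the same factor. Δn_aq = 1 − 2 = -1, so the system shifts toward the side with more dissolved moles — to the left.
The net shift is to the left. L is a reactant, so its amount increases.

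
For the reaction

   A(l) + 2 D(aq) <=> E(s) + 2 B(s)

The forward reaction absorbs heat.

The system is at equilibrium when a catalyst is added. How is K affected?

unchanged

The equilibrium constant depends only on temperature. This perturbation changes neither the position of equilibrium nor K.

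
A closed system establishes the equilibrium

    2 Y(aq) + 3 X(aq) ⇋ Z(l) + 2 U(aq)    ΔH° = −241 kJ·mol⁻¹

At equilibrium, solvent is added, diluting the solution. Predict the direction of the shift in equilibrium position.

left

Dilution lowers every aqueous concentration by the same factor. Δn_aq = 2 − 5 = -3, so the system shifts toward the side with more dissolved moles — to the left.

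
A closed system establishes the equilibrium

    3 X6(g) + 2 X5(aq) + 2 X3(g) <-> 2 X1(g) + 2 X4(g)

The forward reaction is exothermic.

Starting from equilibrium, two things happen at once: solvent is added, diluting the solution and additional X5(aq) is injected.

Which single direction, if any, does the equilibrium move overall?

cannot be determined

Dilution lowers every aqueous concentration by the same factor. Δn_aq = 0 − 2 = -2, so the system shifts toward the side with more dissolved moles — to the left.
Adding X5 (aq), a reactant, drives the reaction to the right.
The individual effects push in opposite directions; without quantitative information the net direction cannot be determined.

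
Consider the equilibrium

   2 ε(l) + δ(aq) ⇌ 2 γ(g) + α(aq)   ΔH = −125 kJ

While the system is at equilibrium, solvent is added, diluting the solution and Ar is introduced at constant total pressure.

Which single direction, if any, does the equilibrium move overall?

Dilution scales every aqueous concentration by the same factor. Δn_aq = 1 − 1 = 0, so Q is unchanged — no shift.
Adding inert gas at constant total pressure expands the volume and lowers every reacting partial pressure. With Δn_gas = 2 − 0 = +2, Q moves away from K toward the side with fewer gas moles, so the system shifts toward the side with more gas moles — to the right.
Only the nonzero effect(s) matter; the net shift is to the right.

right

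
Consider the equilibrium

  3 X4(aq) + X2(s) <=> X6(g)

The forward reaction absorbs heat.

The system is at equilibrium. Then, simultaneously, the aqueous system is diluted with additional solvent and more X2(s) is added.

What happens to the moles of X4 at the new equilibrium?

Dilution lowers every aqueous concentration by the same factor. Δn_aq = 0 − 3 = -3, so the system shifts toward the side with more dissolved moles — to the left.
X2 is a pure solid; its activity is 1 regardless of amount, so Q is unaffected — no shift from this change.
The net shift is to the left. X4 is a reactant, so its amount increases.

increases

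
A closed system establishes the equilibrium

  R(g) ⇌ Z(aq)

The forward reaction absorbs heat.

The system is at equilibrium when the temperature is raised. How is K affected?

increases

K depends on temperature via the van 't Hoff relation. The forward reaction is endothermic, so raising T increases K.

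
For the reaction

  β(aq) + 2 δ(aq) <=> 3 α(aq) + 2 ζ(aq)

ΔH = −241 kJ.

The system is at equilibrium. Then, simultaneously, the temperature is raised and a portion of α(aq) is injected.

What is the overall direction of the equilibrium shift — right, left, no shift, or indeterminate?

The forward reaction is exothermic. Raising T favours the endothermic direction — shift to the left.
Adding α (aq), a product, drives the reaction to the left.
All effects act in the same direction — net shift to the left.

left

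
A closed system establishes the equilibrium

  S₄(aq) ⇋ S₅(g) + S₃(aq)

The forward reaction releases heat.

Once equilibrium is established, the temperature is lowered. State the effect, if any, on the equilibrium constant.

increases

K depends on temperature via the van 't Hoff relation. The forward reaction is exothermic, so lowering T increases K.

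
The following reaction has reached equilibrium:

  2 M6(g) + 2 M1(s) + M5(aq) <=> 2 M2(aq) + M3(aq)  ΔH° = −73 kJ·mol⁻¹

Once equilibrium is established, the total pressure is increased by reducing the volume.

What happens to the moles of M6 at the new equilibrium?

Gas moles: reactants 2, products 0 (Δn_gas = -2). Compression shifts the system toward the side with fewer moles of gas — to the right.
The net shift is to the right. M6 is a reactant, so its amount decreases.

decreases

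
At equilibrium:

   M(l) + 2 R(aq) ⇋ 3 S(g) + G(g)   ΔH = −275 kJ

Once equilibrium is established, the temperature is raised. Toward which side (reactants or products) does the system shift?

left

The forward reaction is exothermic. Raising T favours the endothermic direction — shift to the left.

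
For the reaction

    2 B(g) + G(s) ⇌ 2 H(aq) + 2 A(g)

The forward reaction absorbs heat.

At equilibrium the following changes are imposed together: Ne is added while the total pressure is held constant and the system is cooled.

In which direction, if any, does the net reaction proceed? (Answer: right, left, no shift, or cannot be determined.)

Adding inert gas at constant total pressure expands the volume, scaling every reacting partial pressure by the same factor. Δn_gas = 2 − 2 = 0, so Q is unchanged — no shift.
The forward reaction is endothermic. Lowering T favours the exothermic direction — shift to the left.
Only the nonzero effect(s) matter; the net shift is to the left.

left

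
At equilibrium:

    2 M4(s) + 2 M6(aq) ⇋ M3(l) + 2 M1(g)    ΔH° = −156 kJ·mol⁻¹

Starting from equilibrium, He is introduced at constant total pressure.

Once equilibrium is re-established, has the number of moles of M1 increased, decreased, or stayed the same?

Adding inert gas at constant total pressure expands the volume and lowers every reacting partial pressure. With Δn_gas = 2 − 0 = +2, Q moves away from K toward the side with fewer gas moles, so the system shifts toward the side with more gas moles — to the right.
The net shift is to the right. M1 is a product, so its amount increases.

increases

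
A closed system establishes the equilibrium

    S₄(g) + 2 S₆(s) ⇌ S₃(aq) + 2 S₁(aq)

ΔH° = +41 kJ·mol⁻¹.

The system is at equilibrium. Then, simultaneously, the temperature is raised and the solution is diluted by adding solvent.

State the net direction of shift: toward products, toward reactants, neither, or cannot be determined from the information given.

The forward reaction is endothermic. Raising T favours the endothermic direction — shift to the right.
Dilution lowers every aqueous concentration by the same factor. Δn_aq = 3 − 0 = +3, so the system shifts toward the side with more dissolved moles — to the right.
All effects act in the same direction — net shift to the right.

right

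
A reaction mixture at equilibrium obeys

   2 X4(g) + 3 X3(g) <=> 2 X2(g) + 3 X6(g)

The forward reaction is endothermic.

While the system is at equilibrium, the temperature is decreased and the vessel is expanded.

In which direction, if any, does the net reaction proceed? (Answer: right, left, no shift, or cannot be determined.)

left

The forward reaction is endothermic. Lowering T favours the exothermic direction — shift to the left.
Gas moles: reactants 5, products 5. Δn_gas = 0, so a volume change leaves Q equal to K — no shift from this change.
Only the nonzero effect(s) matter; the net shift is to the left.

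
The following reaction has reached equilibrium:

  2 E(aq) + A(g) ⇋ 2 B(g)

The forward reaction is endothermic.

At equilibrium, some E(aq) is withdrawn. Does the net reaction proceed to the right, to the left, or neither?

left

Removing E (aq), a reactant, drives the reaction to the left.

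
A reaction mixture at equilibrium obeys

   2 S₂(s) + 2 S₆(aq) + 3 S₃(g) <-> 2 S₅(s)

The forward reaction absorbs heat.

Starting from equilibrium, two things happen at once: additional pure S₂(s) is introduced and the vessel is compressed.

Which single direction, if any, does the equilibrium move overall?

S₂ is a pure solid; its activity is 1 regardless of amount, so Q is unaffected — no shift from this change.
Gas moles: reactants 3, products 0 (Δn_gas = -3). Compression shifts the system toward the side with fewer moles of gas — to the right.
Only the nonzero effect(s) matter; the net shift is to the right.

right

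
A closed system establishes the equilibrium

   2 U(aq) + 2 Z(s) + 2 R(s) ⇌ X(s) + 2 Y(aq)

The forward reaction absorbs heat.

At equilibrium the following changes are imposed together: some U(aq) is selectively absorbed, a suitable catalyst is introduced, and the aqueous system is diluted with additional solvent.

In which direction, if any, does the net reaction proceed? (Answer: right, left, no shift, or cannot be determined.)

Removing U (aq), a reactant, drives the reaction to the left.
A catalyst speeds both forward and reverse rates equally; it changes neither Q nor K — no shift from this change.
Dilution scales every aqueous concentration by the same factor. Δn_aq = 2 − 2 = 0, so Q is unchanged — no shift.
Only the nonzero effect(s) matter; the net shift is to the left.

left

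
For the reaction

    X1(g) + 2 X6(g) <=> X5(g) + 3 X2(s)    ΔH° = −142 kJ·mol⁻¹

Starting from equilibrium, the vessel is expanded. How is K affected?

unchanged

The equilibrium constant depends only on temperature. This perturbation may move the position of equilibrium, but since T is unchanged, K itself is unchanged.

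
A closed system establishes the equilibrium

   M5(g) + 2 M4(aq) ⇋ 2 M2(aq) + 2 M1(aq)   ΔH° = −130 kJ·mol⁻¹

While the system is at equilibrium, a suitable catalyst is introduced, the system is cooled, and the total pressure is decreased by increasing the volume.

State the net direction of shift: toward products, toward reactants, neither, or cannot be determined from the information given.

cannot be determined

A catalyst speeds both forward and reverse rates equally; it changes neither Q nor K — no shift from this change.
The forward reaction is exothermic. Lowering T favours the exothermic direction — shift to the right.
Gas moles: reactants 1, products 0 (Δn_gas = -1). Expansion shifts the system toward the side with more moles of gas — to the left.
The individual effects push in opposite directions; without quantitative information the net direction cannot be determined.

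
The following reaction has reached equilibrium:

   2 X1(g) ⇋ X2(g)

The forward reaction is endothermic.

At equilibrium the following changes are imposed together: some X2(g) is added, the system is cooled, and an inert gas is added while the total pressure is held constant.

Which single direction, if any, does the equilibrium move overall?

left

Adding X2 (g), a product, drives the reaction to the left.
The forward reaction is endothermic. Lowering T favours the exothermic direction — shift to the left.
Adding inert gas at constant total pressure expands the volume and lowers every reacting partial pressure. With Δn_gas = 1 − 2 = -1, Q moves away from K toward the side with fewer gas moles, so the system shifts toward the side with more gas moles — to the left.
All effects act in the same direction — net shift to the left.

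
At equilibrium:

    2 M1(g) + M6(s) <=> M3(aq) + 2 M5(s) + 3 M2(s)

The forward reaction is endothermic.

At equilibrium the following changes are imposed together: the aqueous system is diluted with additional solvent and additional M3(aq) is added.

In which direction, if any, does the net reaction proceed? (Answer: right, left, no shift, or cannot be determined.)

Dilution lowers every aqueous concentration by the same factor. Δn_aq = 1 − 0 = +1, so the system shifts toward the side with more dissolved moles — to the right.
Adding M3 (aq), a product, drives the reaction to the left.
The individual effects push in opposite directions; without quantitative information the net direction cannot be determined.

cannot be determined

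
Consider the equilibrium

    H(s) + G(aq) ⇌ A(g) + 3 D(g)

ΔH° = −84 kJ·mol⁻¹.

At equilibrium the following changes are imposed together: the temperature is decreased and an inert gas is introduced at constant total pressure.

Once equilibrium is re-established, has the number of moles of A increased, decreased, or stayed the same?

The forward reaction is exothermic. Lowering T favours the exothermic direction — shift to the right.
Adding inert gas at constant total pressure expands the volume and lowers every reacting partial pressure. With Δn_gas = 4 − 0 = +4, Q moves away from K toward the side with fewer gas moles, so the system shifts toward the side with more gas moles — to the right.
The net shift is to the right. A is a product, so its amount increases.

increases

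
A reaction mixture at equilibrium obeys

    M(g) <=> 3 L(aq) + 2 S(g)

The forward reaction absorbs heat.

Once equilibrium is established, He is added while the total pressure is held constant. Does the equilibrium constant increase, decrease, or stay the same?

The equilibrium constant depends only on temperature. This perturbation may move the position of equilibrium, but since T is unchanged, K itself is unchanged.

unchanged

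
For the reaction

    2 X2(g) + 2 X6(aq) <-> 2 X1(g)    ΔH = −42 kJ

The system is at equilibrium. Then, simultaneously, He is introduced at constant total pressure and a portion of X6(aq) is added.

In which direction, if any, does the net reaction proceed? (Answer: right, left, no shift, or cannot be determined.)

right

Adding inert gas at constant total pressure expands the volume, scaling every reacting partial pressure by the same factor. Δn_gas = 2 − 2 = 0, so Q is unchanged — no shift.
Adding X6 (aq), a reactant, drives the reaction to the right.
Only the nonzero effect(s) matter; the net shift is to the right.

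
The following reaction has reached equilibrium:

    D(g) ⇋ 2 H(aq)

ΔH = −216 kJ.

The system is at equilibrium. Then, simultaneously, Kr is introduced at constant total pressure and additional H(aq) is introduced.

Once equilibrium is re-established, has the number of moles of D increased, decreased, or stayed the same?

increases

Adding inert gas at constant total pressure expands the volume and lowers every reacting partial pressure. With Δn_gas = 0 − 1 = -1, Q moves away from K toward the side with fewer gas moles, so the system shifts toward the side with more gas moles — to the left.
Adding H (aq), a product, drives the reaction to the left.
The net shift is to the left. D is a reactant, so its amount increases.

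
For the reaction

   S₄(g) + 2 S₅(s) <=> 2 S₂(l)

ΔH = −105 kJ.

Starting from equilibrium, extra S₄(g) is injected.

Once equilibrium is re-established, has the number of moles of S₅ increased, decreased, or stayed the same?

decreases

Adding S₄ (g), a reactant, drives the reaction to the right.
The net shift is to the right. S₅ is a reactant, so its amount decreases.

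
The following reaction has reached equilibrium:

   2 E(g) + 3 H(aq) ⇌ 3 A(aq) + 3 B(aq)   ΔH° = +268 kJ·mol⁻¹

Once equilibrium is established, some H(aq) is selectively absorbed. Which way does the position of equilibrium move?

left

Removing H (aq), a reactant, drives the reaction to the left.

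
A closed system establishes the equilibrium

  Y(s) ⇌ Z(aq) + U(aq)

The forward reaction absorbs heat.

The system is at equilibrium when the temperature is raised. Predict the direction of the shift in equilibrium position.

The forward reaction is endothermic. Raising T favours the endothermic direction — shift to the right.

right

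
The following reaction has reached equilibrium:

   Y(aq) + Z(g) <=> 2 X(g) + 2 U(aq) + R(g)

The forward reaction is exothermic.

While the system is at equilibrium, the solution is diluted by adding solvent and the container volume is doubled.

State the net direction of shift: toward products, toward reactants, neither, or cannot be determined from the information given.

right

Dilution lowers every aqueous concentration by the same factor. Δn_aq = 2 − 1 = +1, so the system shifts toward the side with more dissolved moles — to the right.
Gas moles: reactants 1, products 3 (Δn_gas = +2). Expansion shifts the system toward the side with more moles of gas — to the right.
All effects act in the same direction — net shift to the right.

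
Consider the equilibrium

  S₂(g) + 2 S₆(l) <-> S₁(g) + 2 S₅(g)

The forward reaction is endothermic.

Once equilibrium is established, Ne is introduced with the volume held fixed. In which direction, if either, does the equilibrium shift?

no shift

At constant volume, adding an inert gas leaves every reacting species' partial pressure unchanged, so Q is unchanged — no shift from this change.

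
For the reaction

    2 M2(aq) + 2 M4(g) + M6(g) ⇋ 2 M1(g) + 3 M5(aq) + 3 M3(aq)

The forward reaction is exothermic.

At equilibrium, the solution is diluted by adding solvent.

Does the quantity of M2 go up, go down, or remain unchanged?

Dilution lowers every aqueous concentration by the same factor. Δn_aq = 6 − 2 = +4, so the system shifts toward the side with more dissolved moles — to the right.
The net shift is to the right. M2 is a reactant, so its amount decreases.

decreases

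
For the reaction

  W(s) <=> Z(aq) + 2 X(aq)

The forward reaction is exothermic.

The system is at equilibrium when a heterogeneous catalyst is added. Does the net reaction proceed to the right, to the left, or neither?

no shift

A catalyst speeds both forward and reverse rates equally; it changes neither Q nor K — no shift from this change.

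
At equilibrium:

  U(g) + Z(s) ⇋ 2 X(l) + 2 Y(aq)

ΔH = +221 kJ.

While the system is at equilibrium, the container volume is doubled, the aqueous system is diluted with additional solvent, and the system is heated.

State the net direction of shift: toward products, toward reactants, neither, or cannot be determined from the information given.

cannot be determined

Gas moles: reactants 1, products 0 (Δn_gas = -1). Expansion shifts the system toward the side with more moles of gas — to the left.
Dilution lowers every aqueous concentration by the same factor. Δn_aq = 2 − 0 = +2, so the system shifts toward the side with more dissolved moles — to the right.
The forward reaction is endothermic. Raising T favours the endothermic direction — shift to the right.
The individual effects push in opposite directions; without quantitative information the net direction cannot be determined.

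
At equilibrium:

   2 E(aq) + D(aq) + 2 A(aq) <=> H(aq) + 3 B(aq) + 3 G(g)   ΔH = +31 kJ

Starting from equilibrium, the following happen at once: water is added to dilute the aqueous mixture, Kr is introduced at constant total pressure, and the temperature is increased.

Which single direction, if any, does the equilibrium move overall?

Dilution lowers every aqueous concentration by the same factor. Δn_aq = 4 − 5 = -1, so the system shifts toward the side with more dissolved moles — to the left.
Adding inert gas at constant total pressure expands the volume and lowers every reacting partial pressure. With Δn_gas = 3 − 0 = +3, Q moves away from K toward the side with fewer gas moles, so the system shifts toward the side with more gas moles — to the right.
The forward reaction is endothermic. Raising T favours the endothermic direction — shift to the right.
The individual effects push in opposite directions; without quantitative information the net direction cannot be determined.

cannot be determined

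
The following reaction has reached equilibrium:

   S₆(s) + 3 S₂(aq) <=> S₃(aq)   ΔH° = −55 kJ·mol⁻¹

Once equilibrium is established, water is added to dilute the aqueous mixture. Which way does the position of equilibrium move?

Dilution lowers every aqueous concentration by the same factor. Δn_aq = 1 − 3 = -2, so the system shifts toward the side with more dissolved moles — to the left.

left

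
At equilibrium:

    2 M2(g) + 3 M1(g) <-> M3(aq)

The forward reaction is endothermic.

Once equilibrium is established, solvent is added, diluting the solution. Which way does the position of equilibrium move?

right

Dilution lowers every aqueous concentration by the same factor. Δn_aq = 1 − 0 = +1, so the system shifts toward the side with more dissolved moles — to the right.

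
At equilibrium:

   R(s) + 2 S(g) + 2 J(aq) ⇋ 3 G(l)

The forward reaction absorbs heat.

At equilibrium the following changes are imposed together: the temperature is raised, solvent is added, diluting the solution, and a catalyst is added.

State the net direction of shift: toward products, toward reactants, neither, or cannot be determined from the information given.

cannot be determined

The forward reaction is endothermic. Raising T favours the endothermic direction — shift to the right.
Dilution lowers every aqueous concentration by the same factor. Δn_aq = 0 − 2 = -2, so the system shifts toward the side with more dissolved moles — to the left.
A catalyst speeds both forward and reverse rates equally; it changes neither Q nor K — no shift from this change.
The individual effects push in opposite directions; without quantitative information the net direction cannot be determined.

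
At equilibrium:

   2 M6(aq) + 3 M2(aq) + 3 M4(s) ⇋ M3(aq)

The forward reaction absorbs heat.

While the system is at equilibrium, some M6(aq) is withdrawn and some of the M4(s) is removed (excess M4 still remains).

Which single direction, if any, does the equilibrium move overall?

Removing M6 (aq), a reactant, drives the reaction to the left.
M4 is a pure solid; its activity is 1 regardless of amount, so Q is unaffected — no shift from this change.
Only the nonzero effect(s) matter; the net shift is to the left.

left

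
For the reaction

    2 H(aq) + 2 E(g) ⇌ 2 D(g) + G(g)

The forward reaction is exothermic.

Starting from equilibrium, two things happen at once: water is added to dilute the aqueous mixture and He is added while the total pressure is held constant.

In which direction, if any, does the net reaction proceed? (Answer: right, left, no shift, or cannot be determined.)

cannot be determined

Dilution lowers every aqueous concentration by the same factor. Δn_aq = 0 − 2 = -2, so the system shifts toward the side with more dissolved moles — to the left.
Adding inert gas at constant total pressure expands the volume and lowers every reacting partial pressure. With Δn_gas = 3 − 2 = +1, Q moves away from K toward the side with fewer gas moles, so the system shifts toward the side with more gas moles — to the right.
The individual effects push in opposite directions; without quantitative information the net direction cannot be determined.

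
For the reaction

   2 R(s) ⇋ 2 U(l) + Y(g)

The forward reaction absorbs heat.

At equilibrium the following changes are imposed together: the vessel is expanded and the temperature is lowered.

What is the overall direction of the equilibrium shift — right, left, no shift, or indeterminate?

Gas moles: reactants 0, products 1 (Δn_gas = +1). Expansion shifts the system toward the side with more moles of gas — to the right.
The forward reaction is endothermic. Lowering T favours the exothermic direction — shift to the left.
The individual effects push in opposite directions; without quantitative information the net direction cannot be determined.

cannot be determined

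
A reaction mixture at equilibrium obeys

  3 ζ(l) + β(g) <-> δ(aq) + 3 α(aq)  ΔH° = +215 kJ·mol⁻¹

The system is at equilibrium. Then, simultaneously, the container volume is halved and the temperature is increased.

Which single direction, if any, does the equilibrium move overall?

Gas moles: reactants 1, products 0 (Δn_gas = -1). Compression shifts the system toward the side with fewer moles of gas — to the right.
The forward reaction is endothermic. Raising T favours the endothermic direction — shift to the right.
All effects act in the same direction — net shift to the right.

right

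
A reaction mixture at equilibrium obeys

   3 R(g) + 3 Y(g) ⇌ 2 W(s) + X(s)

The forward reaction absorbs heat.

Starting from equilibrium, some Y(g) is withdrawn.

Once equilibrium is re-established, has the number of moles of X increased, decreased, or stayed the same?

Removing Y (g), a reactant, drives the reaction to the left.
The net shift is to the left. X is a product, so its amount decreases.

decreases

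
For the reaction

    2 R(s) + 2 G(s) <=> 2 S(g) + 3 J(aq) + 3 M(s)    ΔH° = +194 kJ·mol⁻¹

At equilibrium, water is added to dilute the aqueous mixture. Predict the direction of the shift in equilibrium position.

Dilution lowers every aqueous concentration by the same factor. Δn_aq = 3 − 0 = +3, so the system shifts toward the side with more dissolved moles — to the right.

right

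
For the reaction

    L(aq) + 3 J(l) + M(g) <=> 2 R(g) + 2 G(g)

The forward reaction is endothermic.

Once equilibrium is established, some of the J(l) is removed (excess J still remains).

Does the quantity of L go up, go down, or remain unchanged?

unchanged

J is a pure liquid; its activity is 1 regardless of amount, so Q is unaffected — no shift from this change.
No net shift occurs, so the amount of L is unchanged.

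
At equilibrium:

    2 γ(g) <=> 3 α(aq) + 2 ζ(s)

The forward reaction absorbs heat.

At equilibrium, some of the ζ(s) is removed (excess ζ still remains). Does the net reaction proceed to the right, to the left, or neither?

no shift

ζ is a pure solid; its activity is 1 regardless of amount, so Q is unaffected — no shift from this change.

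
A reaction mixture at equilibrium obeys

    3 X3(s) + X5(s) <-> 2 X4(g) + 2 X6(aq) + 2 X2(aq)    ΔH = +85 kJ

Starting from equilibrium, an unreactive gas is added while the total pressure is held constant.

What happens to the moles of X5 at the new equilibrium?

decreases

Adding inert gas at constant total pressure expands the volume and lowers every reacting partial pressure. With Δn_gas = 2 − 0 = +2, Q moves away from K toward the side with fewer gas moles, so the system shifts toward the side with more gas moles — to the right.
The net shift is to the right. X5 is a reactant, so its amount decreases.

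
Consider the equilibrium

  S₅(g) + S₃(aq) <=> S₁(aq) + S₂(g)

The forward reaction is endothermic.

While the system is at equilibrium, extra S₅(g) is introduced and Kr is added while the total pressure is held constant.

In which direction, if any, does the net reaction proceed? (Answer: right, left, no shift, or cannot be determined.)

right

Adding S₅ (g), a reactant, drives the reaction to the right.
Adding inert gas at constant total pressure expands the volume, scaling every reacting partial pressure by the same factor. Δn_gas = 1 − 1 = 0, so Q is unchanged — no shift.
Only the nonzero effect(s) matter; the net shift is to the right.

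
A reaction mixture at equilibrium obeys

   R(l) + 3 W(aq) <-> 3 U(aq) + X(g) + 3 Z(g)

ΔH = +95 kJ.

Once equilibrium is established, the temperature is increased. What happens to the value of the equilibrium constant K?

increases

K depends on temperature via the van 't Hoff relation. The forward reaction is endothermic, so raising T increases K.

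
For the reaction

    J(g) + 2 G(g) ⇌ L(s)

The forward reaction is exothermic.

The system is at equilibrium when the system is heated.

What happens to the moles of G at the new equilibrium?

increases

The forward reaction is exothermic. Raising T favours the endothermic direction — shift to the left.
The net shift is to the left. G is a reactant, so its amount increases.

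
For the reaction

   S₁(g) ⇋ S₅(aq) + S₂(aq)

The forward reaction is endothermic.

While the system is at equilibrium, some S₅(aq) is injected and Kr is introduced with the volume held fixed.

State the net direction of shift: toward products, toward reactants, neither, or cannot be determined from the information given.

Adding S₅ (aq), a product, drives the reaction to the left.
At constant volume, adding an inert gas leaves every reacting species' partial pressure unchanged, so Q is unchanged — no shift from this change.
Only the nonzero effect(s) matter; the net shift is to the left.

left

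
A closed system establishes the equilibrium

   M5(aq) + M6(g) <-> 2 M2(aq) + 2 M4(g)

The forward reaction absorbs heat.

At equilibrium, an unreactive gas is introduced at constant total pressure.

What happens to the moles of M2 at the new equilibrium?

increases

Adding inert gas at constant total pressure expands the volume and lowers every reacting partial pressure. With Δn_gas = 2 − 1 = +1, Q moves away from K toward the side with fewer gas moles, so the system shifts toward the side with more gas moles — to the right.
The net shift is to the right. M2 is a product, so its amount increases.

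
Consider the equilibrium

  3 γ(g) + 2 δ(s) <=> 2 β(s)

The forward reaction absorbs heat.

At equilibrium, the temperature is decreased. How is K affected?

K depends on temperature via the van 't Hoff relation. The forward reaction is endothermic, so lowering T decreases K.

decreases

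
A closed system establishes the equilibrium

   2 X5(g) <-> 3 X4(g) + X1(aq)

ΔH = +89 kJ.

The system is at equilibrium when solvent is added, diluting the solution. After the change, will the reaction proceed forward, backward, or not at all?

Dilution lowers every aqueous concentration by the same factor. Δn_aq = 1 − 0 = +1, so the system shifts toward the side with more dissolved moles — to the right.

right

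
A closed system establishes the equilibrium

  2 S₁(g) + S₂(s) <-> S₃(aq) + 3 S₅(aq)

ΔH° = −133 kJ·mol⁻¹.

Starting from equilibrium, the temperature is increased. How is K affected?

decreases

K depends on temperature via the van 't Hoff relation. The forward reaction is exothermic, so raising T decreases K.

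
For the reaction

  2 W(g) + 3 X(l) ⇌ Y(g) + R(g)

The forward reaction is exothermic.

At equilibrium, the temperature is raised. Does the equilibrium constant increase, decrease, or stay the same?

K depends on temperature via the van 't Hoff relation. The forward reaction is exothermic, so raising T decreases K.

decreases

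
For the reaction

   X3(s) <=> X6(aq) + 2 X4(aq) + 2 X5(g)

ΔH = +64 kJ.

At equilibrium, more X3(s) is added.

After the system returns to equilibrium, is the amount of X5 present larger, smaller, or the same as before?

X3 is a pure solid; its activity is 1 regardless of amount, so Q is unaffected — no shift from this change.
No net shift occurs, so the amount of X5 is unchanged.

unchanged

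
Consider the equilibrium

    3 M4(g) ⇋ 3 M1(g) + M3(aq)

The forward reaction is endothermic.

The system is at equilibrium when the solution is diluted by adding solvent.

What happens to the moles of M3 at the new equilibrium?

Dilution lowers every aqueous concentration by the same factor. Δn_aq = 1 − 0 = +1, so the system shifts toward the side with more dissolved moles — to the right.
The net shift is to the right. M3 is a product, so its amount increases.

increases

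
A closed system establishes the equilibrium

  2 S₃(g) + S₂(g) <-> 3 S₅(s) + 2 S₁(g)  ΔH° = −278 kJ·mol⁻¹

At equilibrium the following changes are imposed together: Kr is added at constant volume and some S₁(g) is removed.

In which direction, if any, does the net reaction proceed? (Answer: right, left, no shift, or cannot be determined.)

At constant volume, adding an inert gas leaves every reacting species' partial pressure unchanged, so Q is unchanged — no shift from this change.
Removing S₁ (g), a product, drives the reaction to the right.
Only the nonzero effect(s) matter; the net shift is to the right.

right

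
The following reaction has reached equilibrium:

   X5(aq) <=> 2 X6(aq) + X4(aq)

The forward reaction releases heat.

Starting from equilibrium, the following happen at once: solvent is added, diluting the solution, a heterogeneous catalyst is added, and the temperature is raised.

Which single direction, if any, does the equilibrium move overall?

cannot be determined

Dilution lowers every aqueous concentration by the same factor. Δn_aq = 3 − 1 = +2, so the system shifts toward the side with more dissolved moles — to the right.
A catalyst speeds both forward and reverse rates equally; it changes neither Q nor K — no shift from this change.
The forward reaction is exothermic. Raising T favours the endothermic direction — shift to the left.
The individual effects push in opposite directions; without quantitative information the net direction cannot be determined.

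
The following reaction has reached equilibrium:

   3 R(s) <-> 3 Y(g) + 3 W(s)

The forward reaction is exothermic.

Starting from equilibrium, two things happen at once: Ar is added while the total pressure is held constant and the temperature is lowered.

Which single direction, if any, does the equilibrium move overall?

Adding inert gas at constant total pressure expands the volume and lowers every reacting partial pressure. With Δn_gas = 3 − 0 = +3, Q moves away from K toward the side with fewer gas moles, so the system shifts toward the side with more gas moles — to the right.
The forward reaction is exothermic. Lowering T favours the exothermic direction — shift to the right.
All effects act in the same direction — net shift to the right.

right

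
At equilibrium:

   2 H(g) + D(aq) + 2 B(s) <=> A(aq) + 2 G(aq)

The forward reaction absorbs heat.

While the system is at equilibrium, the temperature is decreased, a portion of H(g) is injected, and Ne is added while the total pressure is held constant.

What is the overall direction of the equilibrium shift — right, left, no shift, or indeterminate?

The forward reaction is endothermic. Lowering T favours the exothermic direction — shift to the left.
Adding H (g), a reactant, drives the reaction to the right.
Adding inert gas at constant total pressure expands the volume and lowers every reacting partial pressure. With Δn_gas = 0 − 2 = -2, Q moves away from K toward the side with fewer gas moles, so the system shifts toward the side with more gas moles — to the left.
The individual effects push in opposite directions; without quantitative information the net direction cannot be determined.

cannot be determined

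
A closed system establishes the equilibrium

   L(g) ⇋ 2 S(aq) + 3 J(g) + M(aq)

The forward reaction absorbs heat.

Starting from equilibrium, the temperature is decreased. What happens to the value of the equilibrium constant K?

K depends on temperature via the van 't Hoff relation. The forward reaction is endothermic, so lowering T decreases K.

decreases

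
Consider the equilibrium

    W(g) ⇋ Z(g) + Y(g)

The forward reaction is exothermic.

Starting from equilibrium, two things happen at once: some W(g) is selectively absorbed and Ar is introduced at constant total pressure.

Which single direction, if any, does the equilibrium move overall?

cannot be determined

Removing W (g), a reactant, drives the reaction to the left.
Adding inert gas at constant total pressure expands the volume and lowers every reacting partial pressure. With Δn_gas = 2 − 1 = +1, Q moves away from K toward the side with fewer gas moles, so the system shifts toward the side with more gas moles — to the right.
The individual effects push in opposite directions; without quantitative information the net direction cannot be determined.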